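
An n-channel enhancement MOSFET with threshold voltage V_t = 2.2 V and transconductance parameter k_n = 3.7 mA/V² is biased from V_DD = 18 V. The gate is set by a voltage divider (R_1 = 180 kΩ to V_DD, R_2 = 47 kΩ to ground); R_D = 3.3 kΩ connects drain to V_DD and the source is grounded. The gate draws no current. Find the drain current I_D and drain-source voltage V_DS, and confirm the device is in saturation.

V_G = V_DD·R_2/(R_1+R_2) = 18×47/227 = 3.73 V. With the source grounded, V_GS = V_G = 3.73 V.
Assume saturation: I_D = (k_n/2)(V_GS − V_t)² = (3.7/2)×(3.73 − 2.2)² = 1.85×1.53² = 4.31 mA.
V_DS = V_DD − I_D·R_D = 18 − 4.31×3.3 = 3.77 V.
Saturation requires V_DS ≥ V_GS − V_t = 1.53 V; 3.77 ≥ 1.53 ✓.

I_D ≈ 4.3 mA, V_DS ≈ 3.8 V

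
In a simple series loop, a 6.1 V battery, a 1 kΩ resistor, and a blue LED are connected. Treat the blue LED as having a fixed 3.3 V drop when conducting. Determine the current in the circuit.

I ≈ 2.8 mA

KVL around the loop: 6.1 = V_D + I·R = 3.3 + I × 1 kΩ.
So I = (6.1 − 3.3) / 1 kΩ = 2.8 / 1 = 2.8 mA.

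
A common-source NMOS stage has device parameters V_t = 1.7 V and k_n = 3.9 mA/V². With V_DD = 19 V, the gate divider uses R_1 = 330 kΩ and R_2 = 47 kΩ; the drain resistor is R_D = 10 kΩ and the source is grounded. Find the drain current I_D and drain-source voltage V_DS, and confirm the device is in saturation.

V_G = V_DD·R_2/(R_1+R_2) = 19×47/377 = 2.37 V. With the source grounded, V_GS = V_G = 2.37 V.
Assume saturation: I_D = (k_n/2)(V_GS − V_t)² = (3.9/2)×(2.37 − 1.7)² = 1.95×0.669² = 0.872 mA.
V_DS = V_DD − I_D·R_D = 19 − 0.872×10 = 10.3 V.
Saturation requires V_DS ≥ V_GS − V_t = 0.669 V; 10.3 ≥ 0.669 ✓.

I_D ≈ 0.87 mA, V_DS ≈ 10 V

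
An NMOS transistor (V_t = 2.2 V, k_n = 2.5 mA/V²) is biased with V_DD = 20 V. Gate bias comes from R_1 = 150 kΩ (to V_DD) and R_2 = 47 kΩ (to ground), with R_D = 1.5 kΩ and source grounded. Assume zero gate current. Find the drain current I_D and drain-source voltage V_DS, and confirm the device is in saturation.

I_D ≈ 8.3 mA, V_DS ≈ 7.6 V

V_G = V_DD·R_2/(R_1+R_2) = 20×47/197 = 4.77 V. With the source grounded, V_GS = V_G = 4.77 V.
Assume saturation: I_D = (k_n/2)(V_GS − V_t)² = (2.5/2)×(4.77 − 2.2)² = 1.25×2.57² = 8.27 mA.
V_DS = V_DD − I_D·R_D = 20 − 8.27×1.5 = 7.6 V.
Saturation requires V_DS ≥ V_GS − V_t = 2.57 V; 7.6 ≥ 2.57 ✓.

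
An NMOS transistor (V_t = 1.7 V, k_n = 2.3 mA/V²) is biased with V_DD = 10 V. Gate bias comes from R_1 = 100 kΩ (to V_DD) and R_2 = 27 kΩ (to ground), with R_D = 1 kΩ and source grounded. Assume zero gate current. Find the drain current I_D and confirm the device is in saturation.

I_D ≈ 0.21 mA

V_G = V_DD·R_2/(R_1+R_2) = 10×27/127 = 2.13 V. With the source grounded, V_GS = V_G = 2.13 V.
Assume saturation: I_D = (k_n/2)(V_GS − V_t)² = (2.3/2)×(2.13 − 1.7)² = 1.15×0.426² = 0.209 mA.
V_DS = V_DD − I_D·R_D = 10 − 0.209×1 = 9.79 V.
Saturation requires V_DS ≥ V_GS − V_t = 0.426 V; 9.79 ≥ 0.426 ✓.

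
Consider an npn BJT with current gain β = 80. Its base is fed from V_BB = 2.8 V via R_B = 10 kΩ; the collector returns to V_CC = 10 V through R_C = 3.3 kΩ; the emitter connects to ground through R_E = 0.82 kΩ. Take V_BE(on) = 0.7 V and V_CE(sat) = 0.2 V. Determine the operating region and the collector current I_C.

Assume active. Base-emitter loop: I_B = (V_BB − V_BE)/(R_B + (β+1)R_E) = (2.8 − 0.7)/(10 + 81×0.82) = 0.0275 mA.
I_C = β·I_B = 80×0.0275 = 2.2 mA.
V_CE = V_CC − I_C·R_C − I_E·R_E = 10 − 2.2×3.3 − 2.23×0.82 = 0.92 V > V_CE(sat), so the active-region assumption holds.

active; I_C ≈ 2.2 mA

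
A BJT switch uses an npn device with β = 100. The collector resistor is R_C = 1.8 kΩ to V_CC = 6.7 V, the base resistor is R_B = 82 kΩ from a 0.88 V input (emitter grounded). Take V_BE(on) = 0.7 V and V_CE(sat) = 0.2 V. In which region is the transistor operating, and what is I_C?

Assume active. Base-emitter loop: I_B = (V_BB − V_BE)/R_B = (0.88 − 0.7)/82 = 0.0022 mA.
I_C = β·I_B = 100×0.0022 = 0.22 mA.
V_CE = V_CC − I_C·R_C = 6.7 − 0.22×1.8 = 6.3 V > V_CE(sat), so the active-region assumption holds.

active; I_C ≈ 0.22 mA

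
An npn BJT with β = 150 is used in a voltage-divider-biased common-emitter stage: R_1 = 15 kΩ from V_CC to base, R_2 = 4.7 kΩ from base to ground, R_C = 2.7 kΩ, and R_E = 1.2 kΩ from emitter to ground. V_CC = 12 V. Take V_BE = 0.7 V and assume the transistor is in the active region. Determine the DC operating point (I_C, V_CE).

I_C ≈ 1.8 mA, V_CE ≈ 5.1 V

Thevenize the base divider: V_Th = V_CC·R_2/(R_1+R_2) = 12×4.7/19.7 = 2.86 V, R_Th = R_1‖R_2 = 3.58 kΩ.
Base-emitter loop: V_Th = I_B·R_Th + V_BE + (β+1)I_B·R_E, so I_B = (2.86 − 0.7) / (3.58 + 151×1.2) = 0.0117 mA.
I_C = β·I_B = 150×0.0117 = 1.76 mA, and I_E = (β+1)I_B = 1.77 mA.
V_CE = V_CC − I_C·R_C − I_E·R_E = 12 − 1.76×2.7 − 1.77×1.2 = 5.14 V.
V_CE = 5.14 V > 0.2 V confirms active-region operation.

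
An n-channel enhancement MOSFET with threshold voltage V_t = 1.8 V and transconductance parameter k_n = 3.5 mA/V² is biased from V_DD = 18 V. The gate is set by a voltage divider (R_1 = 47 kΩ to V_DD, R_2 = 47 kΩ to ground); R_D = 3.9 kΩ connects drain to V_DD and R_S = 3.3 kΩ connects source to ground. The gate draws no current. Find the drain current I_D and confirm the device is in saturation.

V_G = V_DD·R_2/(R_1+R_2) = 18×47/94 = 9 V.
Assume saturation: I_D = (k_n/2)(V_GS − V_t)² with V_GS = V_G − I_D·R_S = 9 − 3.3·I_D.
Substituting gives 19.1·I_D² − 84.2·I_D + 90.7 = 0, with roots I_D = 1.87 or 2.55 mA.
The root I_D = 2.55 mA gives V_GS = 0.593 V ≤ V_t, so take I_D = 1.87 mA.
Then V_GS = 2.83 V and V_DS = V_DD − I_D(R_D+R_S) = 18 − 1.87×7.2 = 4.55 V.
Saturation requires V_DS ≥ V_GS − V_t = 1.03 V; 4.55 ≥ 1.03 ✓.

I_D ≈ 1.9 mA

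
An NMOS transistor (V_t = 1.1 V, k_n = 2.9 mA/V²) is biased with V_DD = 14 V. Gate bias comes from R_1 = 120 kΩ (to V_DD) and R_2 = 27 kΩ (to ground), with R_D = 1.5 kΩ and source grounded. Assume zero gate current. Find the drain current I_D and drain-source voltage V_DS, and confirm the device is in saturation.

I_D ≈ 3.1 mA, V_DS ≈ 9.3 V

V_G = V_DD·R_2/(R_1+R_2) = 14×27/147 = 2.57 V. With the source grounded, V_GS = V_G = 2.57 V.
Assume saturation: I_D = (k_n/2)(V_GS − V_t)² = (2.9/2)×(2.57 − 1.1)² = 1.45×1.47² = 3.14 mA.
V_DS = V_DD − I_D·R_D = 14 − 3.14×1.5 = 9.29 V.
Saturation requires V_DS ≥ V_GS − V_t = 1.47 V; 9.29 ≥ 1.47 ✓.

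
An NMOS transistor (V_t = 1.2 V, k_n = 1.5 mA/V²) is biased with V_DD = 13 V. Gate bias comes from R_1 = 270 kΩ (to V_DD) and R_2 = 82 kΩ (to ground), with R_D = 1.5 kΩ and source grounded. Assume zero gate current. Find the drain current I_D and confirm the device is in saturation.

I_D ≈ 2.5 mA

V_G = V_DD·R_2/(R_1+R_2) = 13×82/352 = 3.03 V. With the source grounded, V_GS = V_G = 3.03 V.
Assume saturation: I_D = (k_n/2)(V_GS − V_t)² = (1.5/2)×(3.03 − 1.2)² = 0.75×1.83² = 2.51 mA.
V_DS = V_DD − I_D·R_D = 13 − 2.51×1.5 = 9.24 V.
Saturation requires V_DS ≥ V_GS − V_t = 1.83 V; 9.24 ≥ 1.83 ✓.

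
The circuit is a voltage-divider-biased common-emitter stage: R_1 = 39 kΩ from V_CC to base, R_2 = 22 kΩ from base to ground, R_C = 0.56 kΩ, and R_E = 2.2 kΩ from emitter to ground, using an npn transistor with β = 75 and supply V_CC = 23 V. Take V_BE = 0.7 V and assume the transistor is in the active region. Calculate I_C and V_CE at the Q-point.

I_C ≈ 3.1 mA, V_CE ≈ 14 V

Thevenize the base divider: V_Th = V_CC·R_2/(R_1+R_2) = 23×22/61 = 8.3 V, R_Th = R_1‖R_2 = 14.1 kΩ.
Base-emitter loop: V_Th = I_B·R_Th + V_BE + (β+1)I_B·R_E, so I_B = (8.3 − 0.7) / (14.1 + 76×2.2) = 0.0419 mA.
I_C = β·I_B = 75×0.0419 = 3.14 mA, and I_E = (β+1)I_B = 3.18 mA.
V_CE = V_CC − I_C·R_C − I_E·R_E = 23 − 3.14×0.56 − 3.18×2.2 = 14.2 V.
V_CE = 14.2 V > 0.2 V confirms active-region operation.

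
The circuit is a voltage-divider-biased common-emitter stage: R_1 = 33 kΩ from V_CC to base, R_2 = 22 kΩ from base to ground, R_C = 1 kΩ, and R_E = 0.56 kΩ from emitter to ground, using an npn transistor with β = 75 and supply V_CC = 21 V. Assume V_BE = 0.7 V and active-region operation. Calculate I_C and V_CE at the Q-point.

Thevenize the base divider: V_Th = V_CC·R_2/(R_1+R_2) = 21×22/55 = 8.4 V, R_Th = R_1‖R_2 = 13.2 kΩ.
Base-emitter loop: V_Th = I_B·R_Th + V_BE + (β+1)I_B·R_E, so I_B = (8.4 − 0.7) / (13.2 + 76×0.56) = 0.138 mA.
I_C = β·I_B = 75×0.138 = 10.4 mA, and I_E = (β+1)I_B = 10.5 mA.
V_CE = V_CC − I_C·R_C − I_E·R_E = 21 − 10.4×1 − 10.5×0.56 = 4.77 V.
V_CE = 4.77 V > 0.2 V confirms active-region operation.

I_C ≈ 10 mA, V_CE ≈ 4.8 V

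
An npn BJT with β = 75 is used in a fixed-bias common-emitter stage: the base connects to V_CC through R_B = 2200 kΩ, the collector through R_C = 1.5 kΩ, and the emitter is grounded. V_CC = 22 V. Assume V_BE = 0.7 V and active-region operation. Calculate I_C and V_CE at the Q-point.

I_C ≈ 0.73 mA, V_CE ≈ 21 V

Base loop: V_CC = I_B·R_B + V_BE, so I_B = (22 − 0.7)/2200 kΩ = 0.00968 mA.
In the active region I_C = β·I_B = 75 × 0.00968 = 0.726 mA.
Collector loop: V_CE = V_CC − I_C·R_C = 22 − 0.726×1.5 = 20.9 V.
Since V_CE = 20.9 V > V_CE(sat) ≈ 0.2 V, the transistor is in the active region as assumed.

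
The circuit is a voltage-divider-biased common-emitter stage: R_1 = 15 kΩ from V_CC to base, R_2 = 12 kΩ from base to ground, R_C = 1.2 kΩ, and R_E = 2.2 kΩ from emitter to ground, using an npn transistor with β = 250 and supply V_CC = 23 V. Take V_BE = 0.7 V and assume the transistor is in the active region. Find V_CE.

V_CE ≈ 8.5 V

Thevenize the base divider: V_Th = V_CC·R_2/(R_1+R_2) = 23×12/27 = 10.2 V, R_Th = R_1‖R_2 = 6.67 kΩ.
Base-emitter loop: V_Th = I_B·R_Th + V_BE + (β+1)I_B·R_E, so I_B = (10.2 − 0.7) / (6.67 + 251×2.2) = 0.017 mA.
I_C = β·I_B = 250×0.017 = 4.26 mA, and I_E = (β+1)I_B = 4.28 mA.
V_CE = V_CC − I_C·R_C − I_E·R_E = 23 − 4.26×1.2 − 4.28×2.2 = 8.48 V.
V_CE = 8.48 V > 0.2 V confirms active-region operation.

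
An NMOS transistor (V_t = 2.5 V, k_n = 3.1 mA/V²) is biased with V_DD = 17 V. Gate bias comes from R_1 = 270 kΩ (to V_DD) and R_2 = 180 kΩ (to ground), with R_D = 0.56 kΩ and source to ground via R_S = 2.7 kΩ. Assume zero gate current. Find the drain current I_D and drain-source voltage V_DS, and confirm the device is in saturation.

V_G = V_DD·R_2/(R_1+R_2) = 17×180/450 = 6.8 V.
Assume saturation: I_D = (k_n/2)(V_GS − V_t)² with V_GS = V_G − I_D·R_S = 6.8 − 2.7·I_D.
Substituting gives 11.3·I_D² − 37·I_D + 28.7 = 0, with roots I_D = 1.26 or 2.01 mA.
The root I_D = 2.01 mA gives V_GS = 1.36 V ≤ V_t, so take I_D = 1.26 mA.
Then V_GS = 3.4 V and V_DS = V_DD − I_D(R_D+R_S) = 17 − 1.26×3.26 = 12.9 V.
Saturation requires V_DS ≥ V_GS − V_t = 0.901 V; 12.9 ≥ 0.901 ✓.

I_D ≈ 1.3 mA, V_DS ≈ 13 V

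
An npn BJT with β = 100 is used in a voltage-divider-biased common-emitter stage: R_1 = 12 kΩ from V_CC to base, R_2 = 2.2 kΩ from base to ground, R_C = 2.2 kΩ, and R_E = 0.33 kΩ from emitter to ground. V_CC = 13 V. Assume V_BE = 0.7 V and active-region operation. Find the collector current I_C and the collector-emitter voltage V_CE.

I_C ≈ 3.7 mA, V_CE ≈ 3.5 V

Thevenize the base divider: V_Th = V_CC·R_2/(R_1+R_2) = 13×2.2/14.2 = 2.01 V, R_Th = R_1‖R_2 = 1.86 kΩ.
Base-emitter loop: V_Th = I_B·R_Th + V_BE + (β+1)I_B·R_E, so I_B = (2.01 − 0.7) / (1.86 + 101×0.33) = 0.0373 mA.
I_C = β·I_B = 100×0.0373 = 3.73 mA, and I_E = (β+1)I_B = 3.77 mA.
V_CE = V_CC − I_C·R_C − I_E·R_E = 13 − 3.73×2.2 − 3.77×0.33 = 3.54 V.
V_CE = 3.54 V > 0.2 V confirms active-region operation.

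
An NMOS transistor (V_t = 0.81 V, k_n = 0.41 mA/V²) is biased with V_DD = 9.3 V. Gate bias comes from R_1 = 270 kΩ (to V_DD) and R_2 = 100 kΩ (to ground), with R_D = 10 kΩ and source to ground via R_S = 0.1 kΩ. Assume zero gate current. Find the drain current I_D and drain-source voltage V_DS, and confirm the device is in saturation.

I_D ≈ 0.56 mA, V_DS ≈ 3.7 V

V_G = V_DD·R_2/(R_1+R_2) = 9.3×100/370 = 2.51 V.
Assume saturation: I_D = (k_n/2)(V_GS − V_t)² with V_GS = V_G − I_D·R_S = 2.51 − 0.1·I_D.
Substituting gives 0.00205·I_D² − 1.07·I_D + 0.595 = 0, with roots I_D = 0.557 or 521 mA.
The root I_D = 521 mA gives V_GS = -49.6 V ≤ V_t, so take I_D = 0.557 mA.
Then V_GS = 2.46 V and V_DS = V_DD − I_D(R_D+R_S) = 9.3 − 0.557×10.1 = 3.68 V.
Saturation requires V_DS ≥ V_GS − V_t = 1.65 V; 3.68 ≥ 1.65 ✓.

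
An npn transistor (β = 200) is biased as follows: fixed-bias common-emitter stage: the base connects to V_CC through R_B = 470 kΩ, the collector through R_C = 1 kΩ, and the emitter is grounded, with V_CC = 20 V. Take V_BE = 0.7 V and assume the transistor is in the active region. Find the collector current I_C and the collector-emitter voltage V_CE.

I_C ≈ 8.2 mA, V_CE ≈ 12 V

Base loop: V_CC = I_B·R_B + V_BE, so I_B = (20 − 0.7)/470 kΩ = 0.0411 mA.
In the active region I_C = β·I_B = 200 × 0.0411 = 8.21 mA.
Collector loop: V_CE = V_CC − I_C·R_C = 20 − 8.21×1 = 11.8 V.
Since V_CE = 11.8 V > V_CE(sat) ≈ 0.2 V, the transistor is in the active region as assumed.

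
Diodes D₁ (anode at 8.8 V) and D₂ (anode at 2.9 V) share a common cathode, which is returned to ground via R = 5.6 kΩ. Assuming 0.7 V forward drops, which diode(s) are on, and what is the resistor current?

Assume both conduct. Then node N would need to be at both 8.8−0.7 = 8.1 V and 2.9−0.7 = 2.2 V, which is impossible.
Assume only D₁ conducts: V_N = 8.8 − 0.7 = 8.1 V, so I_R = 8.1/5.6 = 1.45 mA.
Check D₂: its anode-to-cathode voltage is 2.9 − 8.1 = -5.2 V < 0.7 V, so it is off. The assumption is consistent.

Only D₁ conducts; I_R ≈ 1.4 mA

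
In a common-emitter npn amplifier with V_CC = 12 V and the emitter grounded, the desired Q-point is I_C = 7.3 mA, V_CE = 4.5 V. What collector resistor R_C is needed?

Collector loop: V_CC = I_C·R_C + V_CE.
R_C = (V_CC − V_CE)/I_C = (12 − 4.5)/7.3 = 1.03 kΩ.

R_C ≈ 1 kΩ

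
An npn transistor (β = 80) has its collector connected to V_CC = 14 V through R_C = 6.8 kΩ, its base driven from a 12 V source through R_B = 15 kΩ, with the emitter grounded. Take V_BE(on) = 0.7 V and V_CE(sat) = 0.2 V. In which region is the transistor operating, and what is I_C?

Assume active: I_B = (12 − 0.7)/15 = 0.753 mA, giving I_C = β·I_B = 60.3 mA.
But then V_CE = 14 − 60.3×6.8 = -396 V < V_CE(sat) = 0.2 V — impossible in the active region.
So the transistor is saturated. With V_CE = 0.2 V, I_C = (V_CC − 0.2)/R_C = 13.8/6.8 = 2.03 mA.
Check: β·I_B = 60.3 mA > I_C = 2.03 mA, confirming saturation.

saturation; I_C ≈ 2 mA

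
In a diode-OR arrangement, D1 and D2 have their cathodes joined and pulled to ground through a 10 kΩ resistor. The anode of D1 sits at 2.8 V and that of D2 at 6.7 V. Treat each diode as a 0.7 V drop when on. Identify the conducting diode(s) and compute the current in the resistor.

Only D2 conducts; I_R ≈ 0.6 mA

Assume both conduct. Then node N would need to be at both 2.8−0.7 = 2.1 V and 6.7−0.7 = 6 V, which is impossible.
Assume only D2 conducts: V_N = 6.7 − 0.7 = 6 V, so I_R = 6/10 = 0.6 mA.
Check D1: its anode-to-cathode voltage is 2.8 − 6 = -3.2 V < 0.7 V, so it is off. The assumption is consistent.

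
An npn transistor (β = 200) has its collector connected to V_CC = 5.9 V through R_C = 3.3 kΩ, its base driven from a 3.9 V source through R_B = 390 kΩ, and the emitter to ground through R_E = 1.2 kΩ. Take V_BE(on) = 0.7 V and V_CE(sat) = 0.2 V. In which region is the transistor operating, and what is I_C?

active; I_C ≈ 1 mA

Assume active. Base-emitter loop: I_B = (V_BB − V_BE)/(R_B + (β+1)R_E) = (3.9 − 0.7)/(390 + 201×1.2) = 0.00507 mA.
I_C = β·I_B = 200×0.00507 = 1.01 mA.
V_CE = V_CC − I_C·R_C − I_E·R_E = 5.9 − 1.01×3.3 − 1.02×1.2 = 1.33 V > V_CE(sat), so the active-region assumption holds.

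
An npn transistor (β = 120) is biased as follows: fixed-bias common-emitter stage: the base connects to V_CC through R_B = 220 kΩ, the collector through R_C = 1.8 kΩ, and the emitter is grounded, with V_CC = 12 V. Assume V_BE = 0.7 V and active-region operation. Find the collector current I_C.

I_C ≈ 6.2 mA

Base loop: V_CC = I_B·R_B + V_BE, so I_B = (12 − 0.7)/220 kΩ = 0.0514 mA.
In the active region I_C = β·I_B = 120 × 0.0514 = 6.16 mA.
Collector loop: V_CE = V_CC − I_C·R_C = 12 − 6.16×1.8 = 0.905 V.
Since V_CE = 0.905 V > V_CE(sat) ≈ 0.2 V, the transistor is in the active region as assumed.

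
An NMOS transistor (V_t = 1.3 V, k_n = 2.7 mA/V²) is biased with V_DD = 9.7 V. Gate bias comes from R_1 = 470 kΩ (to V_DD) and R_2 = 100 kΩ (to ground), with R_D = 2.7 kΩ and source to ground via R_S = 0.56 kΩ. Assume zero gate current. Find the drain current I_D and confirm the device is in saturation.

I_D ≈ 0.14 mA

V_G = V_DD·R_2/(R_1+R_2) = 9.7×100/570 = 1.7 V.
Assume saturation: I_D = (k_n/2)(V_GS − V_t)² with V_GS = V_G − I_D·R_S = 1.7 − 0.56·I_D.
Substituting gives 0.423·I_D² − 1.61·I_D + 0.218 = 0, with roots I_D = 0.141 or 3.66 mA.
The root I_D = 3.66 mA gives V_GS = -0.346 V ≤ V_t, so take I_D = 0.141 mA.
Then V_GS = 1.62 V and V_DS = V_DD − I_D(R_D+R_S) = 9.7 − 0.141×3.26 = 9.24 V.
Saturation requires V_DS ≥ V_GS − V_t = 0.323 V; 9.24 ≥ 0.323 ✓.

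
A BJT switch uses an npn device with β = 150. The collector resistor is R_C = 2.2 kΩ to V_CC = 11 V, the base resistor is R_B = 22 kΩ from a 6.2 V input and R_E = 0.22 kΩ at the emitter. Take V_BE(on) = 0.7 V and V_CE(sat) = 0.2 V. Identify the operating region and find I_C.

Assume active: I_B = (6.2 − 0.7)/(22 + 151×0.22) = 0.0996 mA, I_C = β·I_B = 14.9 mA.
Then V_CE = 11 − 14.9×2.2 − 15×0.22 = -25.2 V < 0.2 V — the active assumption fails.
Re-solve with V_CE = 0.2 V. KCL at the emitter: V_E/R_E = (V_BB−0.7−V_E)/R_B + (V_CC−0.2−V_E)/R_C, giving V_E = 1.02 V.
I_C = (V_CC − 0.2 − V_E)/R_C = (10.8 − 1.02)/2.2 = 4.44 mA.
Check: I_B = (5.5 − 1.02)/22 = 0.204 mA, and β·I_B = 30.5 mA > I_C, confirming saturation.

saturation; I_C ≈ 4.4 mA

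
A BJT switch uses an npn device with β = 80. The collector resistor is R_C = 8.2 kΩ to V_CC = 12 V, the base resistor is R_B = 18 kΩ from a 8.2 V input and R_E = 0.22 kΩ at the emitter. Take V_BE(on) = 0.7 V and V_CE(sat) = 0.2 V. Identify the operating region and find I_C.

saturation; I_C ≈ 1.4 mA

Assume active: I_B = (8.2 − 0.7)/(18 + 81×0.22) = 0.209 mA, I_C = β·I_B = 16.8 mA.
Then V_CE = 12 − 16.8×8.2 − 17×0.22 = -129 V < 0.2 V — the active assumption fails.
Re-solve with V_CE = 0.2 V. KCL at the emitter: V_E/R_E = (V_BB−0.7−V_E)/R_B + (V_CC−0.2−V_E)/R_C, giving V_E = 0.393 V.
I_C = (V_CC − 0.2 − V_E)/R_C = (11.8 − 0.393)/8.2 = 1.39 mA.
Check: I_B = (7.5 − 0.393)/18 = 0.395 mA, and β·I_B = 31.6 mA > I_C, confirming saturation.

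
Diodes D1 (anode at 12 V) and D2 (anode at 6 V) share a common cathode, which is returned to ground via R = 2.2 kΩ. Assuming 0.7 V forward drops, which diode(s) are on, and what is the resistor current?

Assume both conduct. Then node N would need to be at both 12−0.7 = 11.3 V and 6−0.7 = 5.3 V, which is impossible.
Assume only D1 conducts: V_N = 12 − 0.7 = 11.3 V, so I_R = 11.3/2.2 = 5.14 mA.
Check D2: its anode-to-cathode voltage is 6 − 11.3 = -5.3 V < 0.7 V, so it is off. The assumption is consistent.

Only D1 conducts; I_R ≈ 5.1 mA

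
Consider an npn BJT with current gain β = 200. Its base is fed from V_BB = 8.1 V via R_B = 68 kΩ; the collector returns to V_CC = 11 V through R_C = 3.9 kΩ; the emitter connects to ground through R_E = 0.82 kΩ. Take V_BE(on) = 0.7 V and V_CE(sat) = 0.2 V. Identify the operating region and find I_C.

saturation; I_C ≈ 2.3 mA

Assume active: I_B = (8.1 − 0.7)/(68 + 201×0.82) = 0.0318 mA, I_C = β·I_B = 6.36 mA.
Then V_CE = 11 − 6.36×3.9 − 6.39×0.82 = -19 V < 0.2 V — the active assumption fails.
Re-solve with V_CE = 0.2 V. KCL at the emitter: V_E/R_E = (V_BB−0.7−V_E)/R_B + (V_CC−0.2−V_E)/R_C, giving V_E = 1.93 V.
I_C = (V_CC − 0.2 − V_E)/R_C = (10.8 − 1.93)/3.9 = 2.27 mA.
Check: I_B = (7.4 − 1.93)/68 = 0.0804 mA, and β·I_B = 16.1 mA > I_C, confirming saturation.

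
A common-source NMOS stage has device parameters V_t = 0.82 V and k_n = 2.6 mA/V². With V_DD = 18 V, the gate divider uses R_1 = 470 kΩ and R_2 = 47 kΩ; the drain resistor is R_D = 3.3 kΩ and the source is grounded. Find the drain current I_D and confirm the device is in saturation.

I_D ≈ 0.87 mA

V_G = V_DD·R_2/(R_1+R_2) = 18×47/517 = 1.64 V. With the source grounded, V_GS = V_G = 1.64 V.
Assume saturation: I_D = (k_n/2)(V_GS − V_t)² = (2.6/2)×(1.64 − 0.82)² = 1.3×0.816² = 0.866 mA.
V_DS = V_DD − I_D·R_D = 18 − 0.866×3.3 = 15.1 V.
Saturation requires V_DS ≥ V_GS − V_t = 0.816 V; 15.1 ≥ 0.816 ✓.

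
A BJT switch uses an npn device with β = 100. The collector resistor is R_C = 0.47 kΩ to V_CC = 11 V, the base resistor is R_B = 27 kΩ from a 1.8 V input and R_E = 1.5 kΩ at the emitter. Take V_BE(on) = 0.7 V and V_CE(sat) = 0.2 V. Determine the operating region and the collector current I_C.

active; I_C ≈ 0.62 mA

Assume active. Base-emitter loop: I_B = (V_BB − V_BE)/(R_B + (β+1)R_E) = (1.8 − 0.7)/(27 + 101×1.5) = 0.00616 mA.
I_C = β·I_B = 100×0.00616 = 0.616 mA.
V_CE = V_CC − I_C·R_C − I_E·R_E = 11 − 0.616×0.47 − 0.622×1.5 = 9.78 V > V_CE(sat), so the active-region assumption holds.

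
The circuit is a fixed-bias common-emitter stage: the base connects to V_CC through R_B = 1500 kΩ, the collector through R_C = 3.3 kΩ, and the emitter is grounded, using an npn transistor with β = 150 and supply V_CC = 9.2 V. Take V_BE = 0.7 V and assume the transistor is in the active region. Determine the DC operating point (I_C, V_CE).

Base loop: V_CC = I_B·R_B + V_BE, so I_B = (9.2 − 0.7)/1500 kΩ = 0.00567 mA.
In the active region I_C = β·I_B = 150 × 0.00567 = 0.85 mA.
Collector loop: V_CE = V_CC − I_C·R_C = 9.2 − 0.85×3.3 = 6.39 V.
Since V_CE = 6.39 V > V_CE(sat) ≈ 0.2 V, the transistor is in the active region as assumed.

I_C ≈ 0.85 mA, V_CE ≈ 6.4 V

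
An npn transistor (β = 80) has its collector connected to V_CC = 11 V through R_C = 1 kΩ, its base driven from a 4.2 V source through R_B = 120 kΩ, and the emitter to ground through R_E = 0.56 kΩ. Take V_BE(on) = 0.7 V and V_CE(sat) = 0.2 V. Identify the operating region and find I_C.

Assume active. Base-emitter loop: I_B = (V_BB − V_BE)/(R_B + (β+1)R_E) = (4.2 − 0.7)/(120 + 81×0.56) = 0.0212 mA.
I_C = β·I_B = 80×0.0212 = 1.69 mA.
V_CE = V_CC − I_C·R_C − I_E·R_E = 11 − 1.69×1 − 1.71×0.56 = 8.35 V > V_CE(sat), so the active-region assumption holds.

active; I_C ≈ 1.7 mA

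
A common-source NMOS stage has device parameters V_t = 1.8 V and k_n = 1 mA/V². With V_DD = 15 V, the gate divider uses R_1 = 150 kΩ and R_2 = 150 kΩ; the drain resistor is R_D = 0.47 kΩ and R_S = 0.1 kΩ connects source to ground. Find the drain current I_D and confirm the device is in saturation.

V_G = V_DD·R_2/(R_1+R_2) = 15×150/300 = 7.5 V.
Assume saturation: I_D = (k_n/2)(V_GS − V_t)² with V_GS = V_G − I_D·R_S = 7.5 − 0.1·I_D.
Substituting gives 0.005·I_D² − 1.57·I_D + 16.2 = 0, with roots I_D = 10.7 or 303 mA.
The root I_D = 303 mA gives V_GS = -22.8 V ≤ V_t, so take I_D = 10.7 mA.
Then V_GS = 6.43 V and V_DS = V_DD − I_D(R_D+R_S) = 15 − 10.7×0.57 = 8.89 V.
Saturation requires V_DS ≥ V_GS − V_t = 4.63 V; 8.89 ≥ 4.63 ✓.

I_D ≈ 11 mA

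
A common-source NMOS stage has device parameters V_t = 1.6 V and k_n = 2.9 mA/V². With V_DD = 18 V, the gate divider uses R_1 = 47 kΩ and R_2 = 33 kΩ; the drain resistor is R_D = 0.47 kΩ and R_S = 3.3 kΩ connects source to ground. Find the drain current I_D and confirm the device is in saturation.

I_D ≈ 1.5 mA

V_G = V_DD·R_2/(R_1+R_2) = 18×33/80 = 7.42 V.
Assume saturation: I_D = (k_n/2)(V_GS − V_t)² with V_GS = V_G − I_D·R_S = 7.42 − 3.3·I_D.
Substituting gives 15.8·I_D² − 56.7·I_D + 49.2 = 0, with roots I_D = 1.46 or 2.13 mA.
The root I_D = 2.13 mA gives V_GS = 0.387 V ≤ V_t, so take I_D = 1.46 mA.
Then V_GS = 2.6 V and V_DS = V_DD − I_D(R_D+R_S) = 18 − 1.46×3.77 = 12.5 V.
Saturation requires V_DS ≥ V_GS − V_t = 1 V; 12.5 ≥ 1 ✓.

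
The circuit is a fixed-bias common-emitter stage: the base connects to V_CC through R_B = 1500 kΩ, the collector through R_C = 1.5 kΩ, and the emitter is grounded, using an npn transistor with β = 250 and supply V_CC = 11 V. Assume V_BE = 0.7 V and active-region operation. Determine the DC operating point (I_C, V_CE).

I_C ≈ 1.7 mA, V_CE ≈ 8.4 V

Base loop: V_CC = I_B·R_B + V_BE, so I_B = (11 − 0.7)/1500 kΩ = 0.00687 mA.
In the active region I_C = β·I_B = 250 × 0.00687 = 1.72 mA.
Collector loop: V_CE = V_CC − I_C·R_C = 11 − 1.72×1.5 = 8.43 V.
Since V_CE = 8.43 V > V_CE(sat) ≈ 0.2 V, the transistor is in the active region as assumed.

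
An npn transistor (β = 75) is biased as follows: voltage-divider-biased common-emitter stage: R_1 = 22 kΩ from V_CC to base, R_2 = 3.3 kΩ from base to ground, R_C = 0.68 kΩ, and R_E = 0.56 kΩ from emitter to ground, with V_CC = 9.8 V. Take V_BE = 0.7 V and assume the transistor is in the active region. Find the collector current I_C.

I_C ≈ 0.95 mA

Thevenize the base divider: V_Th = V_CC·R_2/(R_1+R_2) = 9.8×3.3/25.3 = 1.28 V, R_Th = R_1‖R_2 = 2.87 kΩ.
Base-emitter loop: V_Th = I_B·R_Th + V_BE + (β+1)I_B·R_E, so I_B = (1.28 − 0.7) / (2.87 + 76×0.56) = 0.0127 mA.
I_C = β·I_B = 75×0.0127 = 0.955 mA, and I_E = (β+1)I_B = 0.967 mA.
V_CE = V_CC − I_C·R_C − I_E·R_E = 9.8 − 0.955×0.68 − 0.967×0.56 = 8.61 V.
V_CE = 8.61 V > 0.2 V confirms active-region operation.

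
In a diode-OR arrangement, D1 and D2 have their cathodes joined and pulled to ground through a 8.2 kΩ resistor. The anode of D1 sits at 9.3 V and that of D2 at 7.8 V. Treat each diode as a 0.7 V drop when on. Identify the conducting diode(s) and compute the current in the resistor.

Assume both conduct. Then node N would need to be at both 9.3−0.7 = 8.6 V and 7.8−0.7 = 7.1 V, which is impossible.
Assume only D1 conducts: V_N = 9.3 − 0.7 = 8.6 V, so I_R = 8.6/8.2 = 1.05 mA.
Check D2: its anode-to-cathode voltage is 7.8 − 8.6 = -0.8 V < 0.7 V, so it is off. The assumption is consistent.

Only D1 conducts; I_R ≈ 1 mA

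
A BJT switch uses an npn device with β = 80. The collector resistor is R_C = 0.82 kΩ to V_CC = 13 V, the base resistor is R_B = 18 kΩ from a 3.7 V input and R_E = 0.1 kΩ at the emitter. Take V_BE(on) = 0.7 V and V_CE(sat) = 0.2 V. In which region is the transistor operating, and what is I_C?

Assume active. Base-emitter loop: I_B = (V_BB − V_BE)/(R_B + (β+1)R_E) = (3.7 − 0.7)/(18 + 81×0.1) = 0.115 mA.
I_C = β·I_B = 80×0.115 = 9.2 mA.
V_CE = V_CC − I_C·R_C − I_E·R_E = 13 − 9.2×0.82 − 9.31×0.1 = 4.53 V > V_CE(sat), so the active-region assumption holds.

active; I_C ≈ 9.2 mA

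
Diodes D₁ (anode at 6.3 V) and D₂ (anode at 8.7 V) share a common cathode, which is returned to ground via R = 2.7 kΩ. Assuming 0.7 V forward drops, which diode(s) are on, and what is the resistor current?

Only D₂ conducts; I_R ≈ 3 mA

Assume both conduct. Then node N would need to be at both 6.3−0.7 = 5.6 V and 8.7−0.7 = 8 V, which is impossible.
Assume only D₂ conducts: V_N = 8.7 − 0.7 = 8 V, so I_R = 8/2.7 = 2.96 mA.
Check D₁: its anode-to-cathode voltage is 6.3 − 8 = -1.7 V < 0.7 V, so it is off. The assumption is consistent.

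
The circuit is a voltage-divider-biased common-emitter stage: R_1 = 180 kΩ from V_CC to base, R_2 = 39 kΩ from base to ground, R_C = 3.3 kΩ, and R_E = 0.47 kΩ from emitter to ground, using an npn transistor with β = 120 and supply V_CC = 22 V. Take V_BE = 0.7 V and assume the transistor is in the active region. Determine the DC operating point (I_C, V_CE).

Thevenize the base divider: V_Th = V_CC·R_2/(R_1+R_2) = 22×39/219 = 3.92 V, R_Th = R_1‖R_2 = 32.1 kΩ.
Base-emitter loop: V_Th = I_B·R_Th + V_BE + (β+1)I_B·R_E, so I_B = (3.92 − 0.7) / (32.1 + 121×0.47) = 0.0362 mA.
I_C = β·I_B = 120×0.0362 = 4.34 mA, and I_E = (β+1)I_B = 4.38 mA.
V_CE = V_CC − I_C·R_C − I_E·R_E = 22 − 4.34×3.3 − 4.38×0.47 = 5.61 V.
V_CE = 5.61 V > 0.2 V confirms active-region operation.

I_C ≈ 4.3 mA, V_CE ≈ 5.6 V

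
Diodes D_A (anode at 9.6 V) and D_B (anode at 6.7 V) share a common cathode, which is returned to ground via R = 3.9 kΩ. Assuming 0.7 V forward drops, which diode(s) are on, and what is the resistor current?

Only D_A conducts; I_R ≈ 2.3 mA

Assume both conduct. Then node N would need to be at both 9.6−0.7 = 8.9 V and 6.7−0.7 = 6 V, which is impossible.
Assume only D_A conducts: V_N = 9.6 − 0.7 = 8.9 V, so I_R = 8.9/3.9 = 2.28 mA.
Check D_B: its anode-to-cathode voltage is 6.7 − 8.9 = -2.2 V < 0.7 V, so it is off. The assumption is consistent.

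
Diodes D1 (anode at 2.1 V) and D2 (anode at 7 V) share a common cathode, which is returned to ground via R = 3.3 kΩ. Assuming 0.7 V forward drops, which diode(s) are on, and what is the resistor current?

Only D2 conducts; I_R ≈ 1.9 mA

Assume both conduct. Then node N would need to be at both 2.1−0.7 = 1.4 V and 7−0.7 = 6.3 V, which is impossible.
Assume only D2 conducts: V_N = 7 − 0.7 = 6.3 V, so I_R = 6.3/3.3 = 1.91 mA.
Check D1: its anode-to-cathode voltage is 2.1 − 6.3 = -4.2 V < 0.7 V, so it is off. The assumption is consistent.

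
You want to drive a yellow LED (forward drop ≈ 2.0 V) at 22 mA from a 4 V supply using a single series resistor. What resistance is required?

R ≈ 0.091 kΩ

The resistor drops V_S − V_D = 4 − 2.0 = 2 V at 22 mA.
R = 2 V / 22 mA = 0.0909 kΩ.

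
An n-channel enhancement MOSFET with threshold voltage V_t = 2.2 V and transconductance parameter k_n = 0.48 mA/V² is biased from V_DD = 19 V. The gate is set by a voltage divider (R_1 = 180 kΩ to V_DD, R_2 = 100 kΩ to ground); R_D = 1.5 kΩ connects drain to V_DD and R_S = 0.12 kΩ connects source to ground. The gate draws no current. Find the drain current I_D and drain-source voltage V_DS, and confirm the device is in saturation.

I_D ≈ 4 mA, V_DS ≈ 12 V

V_G = V_DD·R_2/(R_1+R_2) = 19×100/280 = 6.79 V.
Assume saturation: I_D = (k_n/2)(V_GS − V_t)² with V_GS = V_G − I_D·R_S = 6.79 − 0.12·I_D.
Substituting gives 0.00346·I_D² − 1.26·I_D + 5.05 = 0, with roots I_D = 4.04 or 362 mA.
The root I_D = 362 mA gives V_GS = -36.6 V ≤ V_t, so take I_D = 4.04 mA.
Then V_GS = 6.3 V and V_DS = V_DD − I_D(R_D+R_S) = 19 − 4.04×1.62 = 12.5 V.
Saturation requires V_DS ≥ V_GS − V_t = 4.1 V; 12.5 ≥ 4.1 ✓.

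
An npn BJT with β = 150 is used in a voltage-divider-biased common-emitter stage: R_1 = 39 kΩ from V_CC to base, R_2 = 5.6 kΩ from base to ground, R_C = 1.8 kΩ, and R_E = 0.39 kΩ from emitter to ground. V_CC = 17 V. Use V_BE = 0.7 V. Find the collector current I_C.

Thevenize the base divider: V_Th = V_CC·R_2/(R_1+R_2) = 17×5.6/44.6 = 2.13 V, R_Th = R_1‖R_2 = 4.9 kΩ.
Base-emitter loop: V_Th = I_B·R_Th + V_BE + (β+1)I_B·R_E, so I_B = (2.13 − 0.7) / (4.9 + 151×0.39) = 0.0225 mA.
I_C = β·I_B = 150×0.0225 = 3.37 mA, and I_E = (β+1)I_B = 3.4 mA.
V_CE = V_CC − I_C·R_C − I_E·R_E = 17 − 3.37×1.8 − 3.4×0.39 = 9.6 V.
V_CE = 9.6 V > 0.2 V confirms active-region operation.

I_C ≈ 3.4 mA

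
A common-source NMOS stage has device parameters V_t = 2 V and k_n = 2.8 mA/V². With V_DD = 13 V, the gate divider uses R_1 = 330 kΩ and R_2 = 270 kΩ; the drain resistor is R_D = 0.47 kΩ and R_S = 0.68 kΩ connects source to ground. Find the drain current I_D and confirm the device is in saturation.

I_D ≈ 3.4 mA

V_G = V_DD·R_2/(R_1+R_2) = 13×270/600 = 5.85 V.
Assume saturation: I_D = (k_n/2)(V_GS − V_t)² with V_GS = V_G − I_D·R_S = 5.85 − 0.68·I_D.
Substituting gives 0.647·I_D² − 8.33·I_D + 20.8 = 0, with roots I_D = 3.38 or 9.49 mA.
The root I_D = 9.49 mA gives V_GS = -0.604 V ≤ V_t, so take I_D = 3.38 mA.
Then V_GS = 3.55 V and V_DS = V_DD − I_D(R_D+R_S) = 13 − 3.38×1.15 = 9.12 V.
Saturation requires V_DS ≥ V_GS − V_t = 1.55 V; 9.12 ≥ 1.55 ✓.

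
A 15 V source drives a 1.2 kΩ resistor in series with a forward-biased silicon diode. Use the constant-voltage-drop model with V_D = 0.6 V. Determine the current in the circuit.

I ≈ 12 mA

KVL around the loop: 15 = V_D + I·R = 0.6 + I × 1.2 kΩ.
So I = (15 − 0.6) / 1.2 kΩ = 14.4 / 1.2 = 12 mA.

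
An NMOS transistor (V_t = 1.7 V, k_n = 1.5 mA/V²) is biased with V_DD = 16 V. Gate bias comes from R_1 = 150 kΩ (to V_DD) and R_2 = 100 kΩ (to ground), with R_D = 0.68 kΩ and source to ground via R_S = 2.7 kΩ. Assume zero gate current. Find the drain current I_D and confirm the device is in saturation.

I_D ≈ 1.3 mA

V_G = V_DD·R_2/(R_1+R_2) = 16×100/250 = 6.4 V.
Assume saturation: I_D = (k_n/2)(V_GS − V_t)² with V_GS = V_G − I_D·R_S = 6.4 − 2.7·I_D.
Substituting gives 5.47·I_D² − 20·I_D + 16.6 = 0, with roots I_D = 1.26 or 2.4 mA.
The root I_D = 2.4 mA gives V_GS = -0.0903 V ≤ V_t, so take I_D = 1.26 mA.
Then V_GS = 3 V and V_DS = V_DD − I_D(R_D+R_S) = 16 − 1.26×3.38 = 11.7 V.
Saturation requires V_DS ≥ V_GS − V_t = 1.3 V; 11.7 ≥ 1.3 ✓.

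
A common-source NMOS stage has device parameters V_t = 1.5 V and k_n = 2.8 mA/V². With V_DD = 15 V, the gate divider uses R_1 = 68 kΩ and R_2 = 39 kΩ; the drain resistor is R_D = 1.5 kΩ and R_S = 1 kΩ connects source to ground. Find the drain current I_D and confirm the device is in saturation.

I_D ≈ 2.6 mA

V_G = V_DD·R_2/(R_1+R_2) = 15×39/107 = 5.47 V.
Assume saturation: I_D = (k_n/2)(V_GS − V_t)² with V_GS = V_G − I_D·R_S = 5.47 − 1·I_D.
Substituting gives 1.4·I_D² − 12.1·I_D + 22 = 0, with roots I_D = 2.6 or 6.05 mA.
The root I_D = 6.05 mA gives V_GS = -0.578 V ≤ V_t, so take I_D = 2.6 mA.
Then V_GS = 2.86 V and V_DS = V_DD − I_D(R_D+R_S) = 15 − 2.6×2.5 = 8.49 V.
Saturation requires V_DS ≥ V_GS − V_t = 1.36 V; 8.49 ≥ 1.36 ✓.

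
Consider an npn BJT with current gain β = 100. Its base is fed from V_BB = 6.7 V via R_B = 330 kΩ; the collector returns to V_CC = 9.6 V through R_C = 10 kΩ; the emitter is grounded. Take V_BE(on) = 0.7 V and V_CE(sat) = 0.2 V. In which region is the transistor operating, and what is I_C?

saturation; I_C ≈ 0.94 mA

Assume active: I_B = (6.7 − 0.7)/330 = 0.0182 mA, giving I_C = β·I_B = 1.82 mA.
But then V_CE = 9.6 − 1.82×10 = -8.58 V < V_CE(sat) = 0.2 V — impossible in the active region.
So the transistor is saturated. With V_CE = 0.2 V, I_C = (V_CC − 0.2)/R_C = 9.4/10 = 0.94 mA.
Check: β·I_B = 1.82 mA > I_C = 0.94 mA, confirming saturation.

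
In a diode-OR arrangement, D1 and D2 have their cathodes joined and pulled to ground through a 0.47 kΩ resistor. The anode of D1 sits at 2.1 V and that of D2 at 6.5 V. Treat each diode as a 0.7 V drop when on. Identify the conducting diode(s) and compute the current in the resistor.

Assume both conduct. Then node N would need to be at both 2.1−0.7 = 1.4 V and 6.5−0.7 = 5.8 V, which is impossible.
Assume only D2 conducts: V_N = 6.5 − 0.7 = 5.8 V, so I_R = 5.8/0.47 = 12.3 mA.
Check D1: its anode-to-cathode voltage is 2.1 − 5.8 = -3.7 V < 0.7 V, so it is off. The assumption is consistent.

Only D2 conducts; I_R ≈ 12 mA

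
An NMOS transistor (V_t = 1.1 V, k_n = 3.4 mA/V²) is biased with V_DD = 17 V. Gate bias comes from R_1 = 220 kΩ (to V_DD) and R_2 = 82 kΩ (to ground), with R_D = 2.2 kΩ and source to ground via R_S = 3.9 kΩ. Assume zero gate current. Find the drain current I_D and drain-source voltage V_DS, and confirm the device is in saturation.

V_G = V_DD·R_2/(R_1+R_2) = 17×82/302 = 4.62 V.
Assume saturation: I_D = (k_n/2)(V_GS − V_t)² with V_GS = V_G − I_D·R_S = 4.62 − 3.9·I_D.
Substituting gives 25.9·I_D² − 47.6·I_D + 21 = 0, with roots I_D = 0.733 or 1.11 mA.
The root I_D = 1.11 mA gives V_GS = 0.292 V ≤ V_t, so take I_D = 0.733 mA.
Then V_GS = 1.76 V and V_DS = V_DD − I_D(R_D+R_S) = 17 − 0.733×6.1 = 12.5 V.
Saturation requires V_DS ≥ V_GS − V_t = 0.657 V; 12.5 ≥ 0.657 ✓.

I_D ≈ 0.73 mA, V_DS ≈ 13 V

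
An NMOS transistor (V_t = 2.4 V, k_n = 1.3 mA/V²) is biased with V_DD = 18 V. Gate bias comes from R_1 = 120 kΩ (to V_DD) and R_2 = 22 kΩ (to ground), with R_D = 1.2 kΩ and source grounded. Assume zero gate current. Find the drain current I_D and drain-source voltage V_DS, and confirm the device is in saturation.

V_G = V_DD·R_2/(R_1+R_2) = 18×22/142 = 2.79 V. With the source grounded, V_GS = V_G = 2.79 V.
Assume saturation: I_D = (k_n/2)(V_GS − V_t)² = (1.3/2)×(2.79 − 2.4)² = 0.65×0.389² = 0.0982 mA.
V_DS = V_DD − I_D·R_D = 18 − 0.0982×1.2 = 17.9 V.
Saturation requires V_DS ≥ V_GS − V_t = 0.389 V; 17.9 ≥ 0.389 ✓.

I_D ≈ 0.098 mA, V_DS ≈ 18 V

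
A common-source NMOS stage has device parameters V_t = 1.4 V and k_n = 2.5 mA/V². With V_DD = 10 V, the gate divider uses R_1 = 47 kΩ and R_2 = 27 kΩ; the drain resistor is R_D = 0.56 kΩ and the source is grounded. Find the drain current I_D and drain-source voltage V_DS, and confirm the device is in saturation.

V_G = V_DD·R_2/(R_1+R_2) = 10×27/74 = 3.65 V. With the source grounded, V_GS = V_G = 3.65 V.
Assume saturation: I_D = (k_n/2)(V_GS − V_t)² = (2.5/2)×(3.65 − 1.4)² = 1.25×2.25² = 6.32 mA.
V_DS = V_DD − I_D·R_D = 10 − 6.32×0.56 = 6.46 V.
Saturation requires V_DS ≥ V_GS − V_t = 2.25 V; 6.46 ≥ 2.25 ✓.

I_D ≈ 6.3 mA, V_DS ≈ 6.5 V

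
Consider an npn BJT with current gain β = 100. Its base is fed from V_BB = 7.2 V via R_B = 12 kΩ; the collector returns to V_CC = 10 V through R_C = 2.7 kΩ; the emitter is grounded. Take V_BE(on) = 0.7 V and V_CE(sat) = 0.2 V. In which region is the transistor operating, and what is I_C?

Assume active: I_B = (7.2 − 0.7)/12 = 0.542 mA, giving I_C = β·I_B = 54.2 mA.
But then V_CE = 10 − 54.2×2.7 = -136 V < V_CE(sat) = 0.2 V — impossible in the active region.
So the transistor is saturated. With V_CE = 0.2 V, I_C = (V_CC − 0.2)/R_C = 9.8/2.7 = 3.63 mA.
Check: β·I_B = 54.2 mA > I_C = 3.63 mA, confirming saturation.

saturation; I_C ≈ 3.6 mA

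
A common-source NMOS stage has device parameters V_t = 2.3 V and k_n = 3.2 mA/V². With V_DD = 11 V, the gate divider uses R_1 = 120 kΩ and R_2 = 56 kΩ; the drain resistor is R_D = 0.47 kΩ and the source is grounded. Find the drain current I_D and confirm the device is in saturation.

V_G = V_DD·R_2/(R_1+R_2) = 11×56/176 = 3.5 V. With the source grounded, V_GS = V_G = 3.5 V.
Assume saturation: I_D = (k_n/2)(V_GS − V_t)² = (3.2/2)×(3.5 − 2.3)² = 1.6×1.2² = 2.3 mA.
V_DS = V_DD − I_D·R_D = 11 − 2.3×0.47 = 9.92 V.
Saturation requires V_DS ≥ V_GS − V_t = 1.2 V; 9.92 ≥ 1.2 ✓.

I_D ≈ 2.3 mA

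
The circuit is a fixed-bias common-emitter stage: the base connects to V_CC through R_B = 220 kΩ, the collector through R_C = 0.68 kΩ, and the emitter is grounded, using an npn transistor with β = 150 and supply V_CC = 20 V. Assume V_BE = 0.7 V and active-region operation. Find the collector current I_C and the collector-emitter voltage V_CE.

I_C ≈ 13 mA, V_CE ≈ 11 V

Base loop: V_CC = I_B·R_B + V_BE, so I_B = (20 − 0.7)/220 kΩ = 0.0877 mA.
In the active region I_C = β·I_B = 150 × 0.0877 = 13.2 mA.
Collector loop: V_CE = V_CC − I_C·R_C = 20 − 13.2×0.68 = 11.1 V.
Since V_CE = 11.1 V > V_CE(sat) ≈ 0.2 V, the transistor is in the active region as assumed.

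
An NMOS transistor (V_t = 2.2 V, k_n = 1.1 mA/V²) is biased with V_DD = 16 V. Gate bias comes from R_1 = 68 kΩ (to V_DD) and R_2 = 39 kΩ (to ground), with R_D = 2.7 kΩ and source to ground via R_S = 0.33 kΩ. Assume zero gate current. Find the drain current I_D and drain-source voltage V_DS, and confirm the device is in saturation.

I_D ≈ 3.4 mA, V_DS ≈ 5.6 V

V_G = V_DD·R_2/(R_1+R_2) = 16×39/107 = 5.83 V.
Assume saturation: I_D = (k_n/2)(V_GS − V_t)² with V_GS = V_G − I_D·R_S = 5.83 − 0.33·I_D.
Substituting gives 0.0599·I_D² − 2.32·I_D + 7.25 = 0, with roots I_D = 3.43 or 35.3 mA.
The root I_D = 35.3 mA gives V_GS = -5.81 V ≤ V_t, so take I_D = 3.43 mA.
Then V_GS = 4.7 V and V_DS = V_DD − I_D(R_D+R_S) = 16 − 3.43×3.03 = 5.6 V.
Saturation requires V_DS ≥ V_GS − V_t = 2.5 V; 5.6 ≥ 2.5 ✓.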